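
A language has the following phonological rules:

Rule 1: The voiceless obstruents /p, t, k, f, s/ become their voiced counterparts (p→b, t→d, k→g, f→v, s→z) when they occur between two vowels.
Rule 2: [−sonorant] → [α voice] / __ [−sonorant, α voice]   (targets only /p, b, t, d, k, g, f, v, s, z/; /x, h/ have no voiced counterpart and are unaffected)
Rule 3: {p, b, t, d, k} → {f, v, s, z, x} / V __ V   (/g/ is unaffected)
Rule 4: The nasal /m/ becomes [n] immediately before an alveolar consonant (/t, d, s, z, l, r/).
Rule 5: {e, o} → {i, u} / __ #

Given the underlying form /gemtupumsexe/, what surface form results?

gentuvunsexi

Rule 1 (intervocalic voicing): /p/ is a voiceless obstruent between vowels /u/ and /u/, so it voices to [b]. /gemtupumsexe/ → gemtubumsexe.
Rule 2 (regressive voicing assimilation): no segment meets the environment; /gemtubumsexe/ is unchanged.
Rule 3 (intervocalic spirantization): /b/ is a stop between vowels /u/ and /u/, so it spirantizes to the fricative [v]. /gemtubumsexe/ → gemtuvumsexe.
Rule 4 (nasal place assimilation): /m/ precedes the alveolar consonant /t/, so it assimilates in place to [n]. /m/ precedes the alveolar consonant /s/, so it assimilates in place to [n]. /gemtuvumsexe/ → gentuvunsexe.
Rule 5 (final vowel raising): /e/ is a mid vowel in word-final position, so it raises to [i]. /gentuvunsexe/ → gentuvunsexi.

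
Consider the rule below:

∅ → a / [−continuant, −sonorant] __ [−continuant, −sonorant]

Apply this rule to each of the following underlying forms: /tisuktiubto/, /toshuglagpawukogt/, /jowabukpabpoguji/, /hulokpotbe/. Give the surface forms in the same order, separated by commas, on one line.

/tisuktiubto/: /k/ and /t/ form a stop–stop cluster, so [a] is inserted between them. /b/ and /t/ form a stop–stop cluster, so [a] is inserted between them. → [tisukatiubato].
/toshuglagpawukogt/: /g/ and /p/ form a stop–stop cluster, so [a] is inserted between them. /g/ and /t/ form a stop–stop cluster, so [a] is inserted between them. → [toshuglagapawukogat].
/jowabukpabpoguji/: /k/ and /p/ form a stop–stop cluster, so [a] is inserted between them. /b/ and /p/ form a stop–stop cluster, so [a] is inserted between them. → [jowabukapabapoguji].
/hulokpotbe/: /k/ and /p/ form a stop–stop cluster, so [a] is inserted between them. /t/ and /b/ form a stop–stop cluster, so [a] is inserted between them. → [hulokapotabe].

tisukatiubato, toshuglagapawukogat, jowabukapabapoguji, hulokapotabe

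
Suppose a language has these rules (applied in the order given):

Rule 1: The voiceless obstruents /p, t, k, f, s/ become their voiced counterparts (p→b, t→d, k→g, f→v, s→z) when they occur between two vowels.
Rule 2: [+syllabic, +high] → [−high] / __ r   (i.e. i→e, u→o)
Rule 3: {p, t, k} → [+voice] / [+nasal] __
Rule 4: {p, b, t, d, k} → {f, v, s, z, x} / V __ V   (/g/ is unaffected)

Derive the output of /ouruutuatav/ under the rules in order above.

ooruuzuazav

Rule 1 (intervocalic voicing): /t/ is a voiceless obstruent between vowels /u/ and /u/, so it voices to [d]. /t/ is a voiceless obstruent between vowels /a/ and /a/, so it voices to [d]. /ouruutuatav/ → ouruuduadav.
Rule 2 (pre-rhotic lowering): /u/ is a high vowel immediately before /r/, so it lowers to [o]. /ouruuduadav/ → ooruuduadav.
Rule 3 (post-nasal voicing): no segment meets the environment; /ooruuduadav/ is unchanged.
Rule 4 (intervocalic spirantization): /d/ is a stop between vowels /u/ and /u/, so it spirantizes to the fricative [z]. /d/ is a stop between vowels /a/ and /a/, so it spirantizes to the fricative [z]. /ooruuduadav/ → ooruuzuazav.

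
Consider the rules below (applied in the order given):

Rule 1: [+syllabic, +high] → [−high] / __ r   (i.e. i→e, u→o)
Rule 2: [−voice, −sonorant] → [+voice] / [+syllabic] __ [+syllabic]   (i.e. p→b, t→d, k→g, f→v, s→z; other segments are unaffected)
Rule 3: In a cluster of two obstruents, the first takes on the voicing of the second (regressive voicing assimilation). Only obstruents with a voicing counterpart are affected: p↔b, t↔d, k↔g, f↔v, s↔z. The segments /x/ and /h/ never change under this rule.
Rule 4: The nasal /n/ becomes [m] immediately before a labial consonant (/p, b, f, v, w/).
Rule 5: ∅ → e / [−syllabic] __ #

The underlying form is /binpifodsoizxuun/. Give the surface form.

bimpivotsoisxuune

Rule 1 (pre-rhotic lowering): no segment meets the environment; /binpifodsoizxuun/ is unchanged.
Rule 2 (intervocalic voicing): /f/ is a voiceless obstruent between vowels /i/ and /o/, so it voices to [v]. /binpifodsoizxuun/ → binpivodsoizxuun.
Rule 3 (regressive voicing assimilation): /d/ precedes the voiceless obstruent /s/, so it devoices to [t] by assimilation. /z/ precedes the voiceless obstruent /x/, so it devoices to [s] by assimilation. /binpivodsoizxuun/ → binpivotsoisxuun.
Rule 4 (nasal place assimilation): /n/ precedes the labial consonant /p/, so it assimilates in place to [m]. /binpivotsoisxuun/ → bimpivotsoisxuun.
Rule 5 (final e-epenthesis): the form ends in the consonant /n/, so [e] is inserted word-finally. /bimpivotsoisxuun/ → bimpivotsoisxuune.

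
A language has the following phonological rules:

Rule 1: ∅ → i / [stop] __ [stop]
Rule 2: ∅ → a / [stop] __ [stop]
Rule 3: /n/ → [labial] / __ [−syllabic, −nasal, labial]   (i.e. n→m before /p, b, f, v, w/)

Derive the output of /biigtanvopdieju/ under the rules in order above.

biigitamvopidieju

Rule 1 (stop-cluster i-epenthesis): /g/ and /t/ form a stop–stop cluster, so [i] is inserted between them. /p/ and /d/ form a stop–stop cluster, so [i] is inserted between them. /biigtanvopdieju/ → biigitanvopidieju.
Rule 2 (stop-cluster a-epenthesis): no segment meets the environment; /biigitanvopidieju/ is unchanged.
Rule 3 (nasal place assimilation): /n/ precedes the labial consonant /v/, so it assimilates in place to [m]. /biigitanvopidieju/ → biigitamvopidieju.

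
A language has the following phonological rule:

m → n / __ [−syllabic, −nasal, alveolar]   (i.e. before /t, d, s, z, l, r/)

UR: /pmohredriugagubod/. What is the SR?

No segment of /pmohredriugagubod/ meets the structural description of the rule, so the form surfaces unchanged.

pmohredriugagubod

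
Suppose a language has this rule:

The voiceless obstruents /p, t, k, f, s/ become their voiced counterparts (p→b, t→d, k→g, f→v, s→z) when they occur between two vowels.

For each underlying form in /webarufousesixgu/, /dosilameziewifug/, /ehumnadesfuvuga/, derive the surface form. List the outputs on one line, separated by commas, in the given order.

webaruvouzezixgu, dozilameziewivug, ehumnadesfuvuga

/webarufousesixgu/: /f/ is a voiceless obstruent between vowels /u/ and /o/, so it voices to [v]. /s/ is a voiceless obstruent between vowels /u/ and /e/, so it voices to [z]. /s/ is a voiceless obstruent between vowels /e/ and /i/, so it voices to [z]. → [webaruvouzezixgu].
/dosilameziewifug/: /s/ is a voiceless obstruent between vowels /o/ and /i/, so it voices to [z]. /f/ is a voiceless obstruent between vowels /i/ and /u/, so it voices to [v]. → [dozilameziewivug].
/ehumnadesfuvuga/: the rule's environment is not met; surfaces unchanged as [ehumnadesfuvuga].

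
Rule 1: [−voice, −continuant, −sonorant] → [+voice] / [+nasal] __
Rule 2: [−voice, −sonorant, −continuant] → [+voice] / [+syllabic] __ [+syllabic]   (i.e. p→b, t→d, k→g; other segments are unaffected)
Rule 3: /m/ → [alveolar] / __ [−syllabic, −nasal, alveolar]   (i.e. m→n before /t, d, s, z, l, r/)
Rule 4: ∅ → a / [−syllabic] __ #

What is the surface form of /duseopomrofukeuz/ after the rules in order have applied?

Rule 1 (post-nasal voicing): no segment meets the environment; /duseopomrofukeuz/ is unchanged.
Rule 2 (intervocalic voicing): /p/ is a voiceless stop between vowels /o/ and /o/, so it voices to [b]. /k/ is a voiceless stop between vowels /u/ and /e/, so it voices to [g]. /duseopomrofukeuz/ → duseobomrofugeuz.
Rule 3 (nasal place assimilation): /m/ precedes the alveolar consonant /r/, so it assimilates in place to [n]. /duseobomrofugeuz/ → duseobonrofugeuz.
Rule 4 (final a-epenthesis): the form ends in the consonant /z/, so [a] is inserted word-finally. /duseobonrofugeuz/ → duseobonrofugeuza.

duseobonrofugeuza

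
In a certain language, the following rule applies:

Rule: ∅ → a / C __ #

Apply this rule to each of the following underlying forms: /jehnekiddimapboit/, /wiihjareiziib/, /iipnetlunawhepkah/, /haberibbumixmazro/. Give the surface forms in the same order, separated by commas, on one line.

jehnekiddimapboita, wiihjareiziiba, iipnetlunawhepkaha, haberibbumixmazro

/jehnekiddimapboit/: the form ends in the consonant /t/, so [a] is inserted word-finally. → [jehnekiddimapboita].
/wiihjareiziib/: the form ends in the consonant /b/, so [a] is inserted word-finally. → [wiihjareiziiba].
/iipnetlunawhepkah/: the form ends in the consonant /h/, so [a] is inserted word-finally. → [iipnetlunawhepkaha].
/haberibbumixmazro/: the rule's environment is not met; surfaces unchanged as [haberibbumixmazro].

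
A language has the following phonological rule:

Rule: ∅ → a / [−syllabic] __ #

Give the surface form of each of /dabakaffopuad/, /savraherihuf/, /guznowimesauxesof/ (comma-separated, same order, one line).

dabakaffopuada, savraherihufa, guznowimesauxesofa

/dabakaffopuad/: the form ends in the consonant /d/, so [a] is inserted word-finally. → [dabakaffopuada].
/savraherihuf/: the form ends in the consonant /f/, so [a] is inserted word-finally. → [savraherihufa].
/guznowimesauxesof/: the form ends in the consonant /f/, so [a] is inserted word-finally. → [guznowimesauxesofa].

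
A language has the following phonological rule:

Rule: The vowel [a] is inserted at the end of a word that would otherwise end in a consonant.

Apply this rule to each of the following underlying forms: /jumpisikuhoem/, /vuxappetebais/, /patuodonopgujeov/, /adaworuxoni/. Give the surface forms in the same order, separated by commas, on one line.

jumpisikuhoema, vuxappetebaisa, patuodonopgujeova, adaworuxoni

/jumpisikuhoem/: the form ends in the consonant /m/, so [a] is inserted word-finally. → [jumpisikuhoema].
/vuxappetebais/: the form ends in the consonant /s/, so [a] is inserted word-finally. → [vuxappetebaisa].
/patuodonopgujeov/: the form ends in the consonant /v/, so [a] is inserted word-finally. → [patuodonopgujeova].
/adaworuxoni/: the rule's environment is not met; surfaces unchanged as [adaworuxoni].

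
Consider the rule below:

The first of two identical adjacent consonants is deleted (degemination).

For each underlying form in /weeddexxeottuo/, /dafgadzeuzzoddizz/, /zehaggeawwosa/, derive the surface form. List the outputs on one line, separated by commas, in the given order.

/weeddexxeottuo/: /dd/ is a geminate; the first /d/ deletes. /xx/ is a geminate; the first /x/ deletes. /tt/ is a geminate; the first /t/ deletes. → [weedexeotuo].
/dafgadzeuzzoddizz/: /zz/ is a geminate; the first /z/ deletes. /dd/ is a geminate; the first /d/ deletes. /zz/ is a geminate; the first /z/ deletes. → [dafgadzeuzodiz].
/zehaggeawwosa/: /gg/ is a geminate; the first /g/ deletes. /ww/ is a geminate; the first /w/ deletes. → [zehageawosa].

weedexeotuo, dafgadzeuzodiz, zehageawosa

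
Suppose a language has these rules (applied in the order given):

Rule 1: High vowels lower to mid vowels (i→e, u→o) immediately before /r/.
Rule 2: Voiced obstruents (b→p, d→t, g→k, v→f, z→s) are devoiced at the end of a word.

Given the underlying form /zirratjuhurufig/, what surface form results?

Rule 1 (pre-rhotic lowering): /i/ is a high vowel immediately before /r/, so it lowers to [e]. /u/ is a high vowel immediately before /r/, so it lowers to [o]. /zirratjuhurufig/ → zerratjuhorufig.
Rule 2 (final devoicing): /g/ is a voiced obstruent in word-final position, so it devoices to [k]. /zerratjuhorufig/ → zerratjuhorufik.

zerratjuhorufik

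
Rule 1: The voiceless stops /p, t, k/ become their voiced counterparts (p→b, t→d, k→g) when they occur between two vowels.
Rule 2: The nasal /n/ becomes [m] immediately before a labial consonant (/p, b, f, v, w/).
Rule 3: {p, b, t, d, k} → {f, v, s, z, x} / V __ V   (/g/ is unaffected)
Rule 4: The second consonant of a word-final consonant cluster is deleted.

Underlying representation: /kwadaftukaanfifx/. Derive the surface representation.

Rule 1 (intervocalic voicing): /k/ is a voiceless stop between vowels /u/ and /a/, so it voices to [g]. /kwadaftukaanfifx/ → kwadaftugaanfifx.
Rule 2 (nasal place assimilation): /n/ precedes the labial consonant /f/, so it assimilates in place to [m]. /kwadaftugaanfifx/ → kwadaftugaamfifx.
Rule 3 (intervocalic spirantization): /d/ is a stop between vowels /a/ and /a/, so it spirantizes to the fricative [z]. /kwadaftugaamfifx/ → kwazaftugaamfifx.
Rule 4 (final cluster simplification): /x/ is the second consonant of a word-final cluster /fx/, so it deletes. /kwazaftugaamfifx/ → kwazaftugaamfif.

kwazaftugaamfif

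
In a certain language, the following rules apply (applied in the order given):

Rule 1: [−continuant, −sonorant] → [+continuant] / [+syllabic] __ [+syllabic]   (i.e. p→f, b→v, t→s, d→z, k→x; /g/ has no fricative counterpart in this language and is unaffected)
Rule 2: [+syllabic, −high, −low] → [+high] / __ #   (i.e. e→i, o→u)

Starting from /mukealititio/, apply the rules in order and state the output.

Rule 1 (intervocalic spirantization): /k/ is a stop between vowels /u/ and /e/, so it spirantizes to the fricative [x]. /t/ is a stop between vowels /i/ and /i/, so it spirantizes to the fricative [s]. /t/ is a stop between vowels /i/ and /i/, so it spirantizes to the fricative [s]. /mukealititio/ → muxealisisio.
Rule 2 (final vowel raising): /o/ is a mid vowel in word-final position, so it raises to [u]. /muxealisisio/ → muxealisisiu.

muxealisisiu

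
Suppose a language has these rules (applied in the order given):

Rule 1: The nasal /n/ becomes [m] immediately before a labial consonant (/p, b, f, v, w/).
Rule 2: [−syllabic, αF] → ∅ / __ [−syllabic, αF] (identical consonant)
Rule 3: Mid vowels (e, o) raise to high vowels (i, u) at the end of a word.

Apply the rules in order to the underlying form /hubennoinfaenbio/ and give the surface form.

hubenoimfaembiu

Rule 1 (nasal place assimilation): /n/ precedes the labial consonant /f/, so it assimilates in place to [m]. /n/ precedes the labial consonant /b/, so it assimilates in place to [m]. /hubennoinfaenbio/ → hubennoimfaembio.
Rule 2 (degemination): /nn/ is a geminate; the first /n/ deletes. /hubennoimfaembio/ → hubenoimfaembio.
Rule 3 (final vowel raising): /o/ is a mid vowel in word-final position, so it raises to [u]. /hubenoimfaembio/ → hubenoimfaembiu.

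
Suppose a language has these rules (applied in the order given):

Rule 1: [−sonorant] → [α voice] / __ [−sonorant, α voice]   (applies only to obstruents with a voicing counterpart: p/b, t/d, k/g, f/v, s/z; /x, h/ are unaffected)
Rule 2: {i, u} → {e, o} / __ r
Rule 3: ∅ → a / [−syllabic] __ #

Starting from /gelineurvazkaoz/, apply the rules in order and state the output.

gelineorvaskaoza

Rule 1 (regressive voicing assimilation): /z/ precedes the voiceless obstruent /k/, so it devoices to [s] by assimilation. /gelineurvazkaoz/ → gelineurvaskaoz.
Rule 2 (pre-rhotic lowering): /u/ is a high vowel immediately before /r/, so it lowers to [o]. /gelineurvaskaoz/ → gelineorvaskaoz.
Rule 3 (final a-epenthesis): the form ends in the consonant /z/, so [a] is inserted word-finally. /gelineorvaskaoz/ → gelineorvaskaoza.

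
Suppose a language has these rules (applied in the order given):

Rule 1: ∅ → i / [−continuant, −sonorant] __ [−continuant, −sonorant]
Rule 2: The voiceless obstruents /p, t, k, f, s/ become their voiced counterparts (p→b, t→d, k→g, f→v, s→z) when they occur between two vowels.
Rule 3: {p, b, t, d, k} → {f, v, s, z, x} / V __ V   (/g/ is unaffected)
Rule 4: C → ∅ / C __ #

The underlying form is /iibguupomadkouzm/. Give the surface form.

Rule 1 (stop-cluster i-epenthesis): /b/ and /g/ form a stop–stop cluster, so [i] is inserted between them. /d/ and /k/ form a stop–stop cluster, so [i] is inserted between them. /iibguupomadkouzm/ → iibiguupomadikouzm.
Rule 2 (intervocalic voicing): /p/ is a voiceless obstruent between vowels /u/ and /o/, so it voices to [b]. /k/ is a voiceless obstruent between vowels /i/ and /o/, so it voices to [g]. /iibiguupomadikouzm/ → iibiguubomadigouzm.
Rule 3 (intervocalic spirantization): /b/ is a stop between vowels /i/ and /i/, so it spirantizes to the fricative [v]. /b/ is a stop between vowels /u/ and /o/, so it spirantizes to the fricative [v]. /d/ is a stop between vowels /a/ and /i/, so it spirantizes to the fricative [z]. /iibiguubomadigouzm/ → iiviguuvomazigouzm.
Rule 4 (final cluster simplification): /m/ is the second consonant of a word-final cluster /zm/, so it deletes. /iiviguuvomazigouzm/ → iiviguuvomazigouz.

iiviguuvomazigouz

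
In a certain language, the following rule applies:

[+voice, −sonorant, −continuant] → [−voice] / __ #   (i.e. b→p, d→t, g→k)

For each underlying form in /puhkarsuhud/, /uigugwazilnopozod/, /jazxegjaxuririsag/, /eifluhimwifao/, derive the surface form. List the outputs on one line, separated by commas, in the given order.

/puhkarsuhud/: /d/ is a voiced stop in word-final position, so it devoices to [t]. → [puhkarsuhut].
/uigugwazilnopozod/: /d/ is a voiced stop in word-final position, so it devoices to [t]. → [uigugwazilnopozot].
/jazxegjaxuririsag/: /g/ is a voiced stop in word-final position, so it devoices to [k]. → [jazxegjaxuririsak].
/eifluhimwifao/: the rule's environment is not met; surfaces unchanged as [eifluhimwifao].

puhkarsuhut, uigugwazilnopozot, jazxegjaxuririsak, eifluhimwifao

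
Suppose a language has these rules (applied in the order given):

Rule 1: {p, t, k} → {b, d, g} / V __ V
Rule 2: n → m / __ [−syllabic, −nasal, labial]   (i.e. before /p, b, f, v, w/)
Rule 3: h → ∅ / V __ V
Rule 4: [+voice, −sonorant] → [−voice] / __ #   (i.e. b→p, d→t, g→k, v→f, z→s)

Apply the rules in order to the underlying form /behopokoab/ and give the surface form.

beobogoap

Rule 1 (intervocalic voicing): /p/ is a voiceless stop between vowels /o/ and /o/, so it voices to [b]. /k/ is a voiceless stop between vowels /o/ and /o/, so it voices to [g]. /behopokoab/ → behobogoab.
Rule 2 (nasal place assimilation): no segment meets the environment; /behobogoab/ is unchanged.
Rule 3 (intervocalic h-deletion): /h/ occurs between vowels /e/ and /o/, so it deletes. /behobogoab/ → beobogoab.
Rule 4 (final devoicing): /b/ is a voiced obstruent in word-final position, so it devoices to [p]. /beobogoab/ → beobogoap.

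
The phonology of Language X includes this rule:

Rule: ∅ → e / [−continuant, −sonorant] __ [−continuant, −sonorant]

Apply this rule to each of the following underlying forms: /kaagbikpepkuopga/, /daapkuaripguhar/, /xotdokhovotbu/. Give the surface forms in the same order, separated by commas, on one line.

/kaagbikpepkuopga/: /g/ and /b/ form a stop–stop cluster, so [e] is inserted between them. /k/ and /p/ form a stop–stop cluster, so [e] is inserted between them. /p/ and /k/ form a stop–stop cluster, so [e] is inserted between them. /p/ and /g/ form a stop–stop cluster, so [e] is inserted between them. → [kaagebikepepekuopega].
/daapkuaripguhar/: /p/ and /k/ form a stop–stop cluster, so [e] is inserted between them. /p/ and /g/ form a stop–stop cluster, so [e] is inserted between them. → [daapekuaripeguhar].
/xotdokhovotbu/: /t/ and /d/ form a stop–stop cluster, so [e] is inserted between them. /t/ and /b/ form a stop–stop cluster, so [e] is inserted between them. → [xotedokhovotebu].

kaagebikepepekuopega, daapekuaripeguhar, xotedokhovotebu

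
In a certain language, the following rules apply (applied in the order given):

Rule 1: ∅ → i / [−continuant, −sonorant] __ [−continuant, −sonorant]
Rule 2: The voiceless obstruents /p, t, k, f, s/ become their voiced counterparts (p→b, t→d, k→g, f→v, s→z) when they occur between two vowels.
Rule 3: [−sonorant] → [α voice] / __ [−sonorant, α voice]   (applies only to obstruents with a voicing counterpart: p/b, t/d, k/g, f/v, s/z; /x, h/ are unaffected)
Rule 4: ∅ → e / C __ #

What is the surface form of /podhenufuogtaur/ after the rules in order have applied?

pothenuvuogidaure

Rule 1 (stop-cluster i-epenthesis): /g/ and /t/ form a stop–stop cluster, so [i] is inserted between them. /podhenufuogtaur/ → podhenufuogitaur.
Rule 2 (intervocalic voicing): /f/ is a voiceless obstruent between vowels /u/ and /u/, so it voices to [v]. /t/ is a voiceless obstruent between vowels /i/ and /a/, so it voices to [d]. /podhenufuogitaur/ → podhenuvuogidaur.
Rule 3 (regressive voicing assimilation): /d/ precedes the voiceless obstruent /h/, so it devoices to [t] by assimilation. /podhenuvuogidaur/ → pothenuvuogidaur.
Rule 4 (final e-epenthesis): the form ends in the consonant /r/, so [e] is inserted word-finally. /pothenuvuogidaur/ → pothenuvuogidaure.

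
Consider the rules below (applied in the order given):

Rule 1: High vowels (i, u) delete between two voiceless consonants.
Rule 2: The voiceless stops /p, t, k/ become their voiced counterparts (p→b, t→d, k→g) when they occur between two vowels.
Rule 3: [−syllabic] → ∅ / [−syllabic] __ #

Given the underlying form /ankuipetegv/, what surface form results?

ankuibedeg

Rule 1 (high vowel syncope): no segment meets the environment; /ankuipetegv/ is unchanged.
Rule 2 (intervocalic voicing): /p/ is a voiceless stop between vowels /i/ and /e/, so it voices to [b]. /t/ is a voiceless stop between vowels /e/ and /e/, so it voices to [d]. /ankuipetegv/ → ankuibedegv.
Rule 3 (final cluster simplification): /v/ is the second consonant of a word-final cluster /gv/, so it deletes. /ankuibedegv/ → ankuibedeg.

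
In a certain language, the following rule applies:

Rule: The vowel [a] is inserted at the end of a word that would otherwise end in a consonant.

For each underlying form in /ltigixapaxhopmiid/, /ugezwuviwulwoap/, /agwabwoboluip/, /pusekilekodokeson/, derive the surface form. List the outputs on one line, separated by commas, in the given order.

/ltigixapaxhopmiid/: the form ends in the consonant /d/, so [a] is inserted word-finally. → [ltigixapaxhopmiida].
/ugezwuviwulwoap/: the form ends in the consonant /p/, so [a] is inserted word-finally. → [ugezwuviwulwoapa].
/agwabwoboluip/: the form ends in the consonant /p/, so [a] is inserted word-finally. → [agwabwoboluipa].
/pusekilekodokeson/: the form ends in the consonant /n/, so [a] is inserted word-finally. → [pusekilekodokesona].

ltigixapaxhopmiida, ugezwuviwulwoapa, agwabwoboluipa, pusekilekodokesona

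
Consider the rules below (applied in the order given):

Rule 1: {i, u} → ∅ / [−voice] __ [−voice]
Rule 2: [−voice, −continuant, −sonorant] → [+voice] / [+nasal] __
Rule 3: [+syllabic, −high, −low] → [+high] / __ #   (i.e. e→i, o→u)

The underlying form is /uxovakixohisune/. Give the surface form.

Rule 1 (high vowel syncope): /i/ is a high vowel flanked by voiceless consonants /k/ and /x/, so it deletes. /i/ is a high vowel flanked by voiceless consonants /h/ and /s/, so it deletes. /uxovakixohisune/ → uxovakxohsune.
Rule 2 (post-nasal voicing): no segment meets the environment; /uxovakxohsune/ is unchanged.
Rule 3 (final vowel raising): /e/ is a mid vowel in word-final position, so it raises to [i]. /uxovakxohsune/ → uxovakxohsuni.

uxovakxohsuni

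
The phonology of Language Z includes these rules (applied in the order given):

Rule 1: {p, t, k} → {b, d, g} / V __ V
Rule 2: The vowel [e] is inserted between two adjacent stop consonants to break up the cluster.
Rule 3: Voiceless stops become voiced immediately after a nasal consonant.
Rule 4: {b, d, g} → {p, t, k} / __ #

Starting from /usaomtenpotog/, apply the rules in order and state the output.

Rule 1 (intervocalic voicing): /t/ is a voiceless stop between vowels /o/ and /o/, so it voices to [d]. /usaomtenpotog/ → usaomtenpodog.
Rule 2 (stop-cluster e-epenthesis): no segment meets the environment; /usaomtenpodog/ is unchanged.
Rule 3 (post-nasal voicing): /t/ is a voiceless stop immediately after the nasal /m/, so it voices to [d]. /p/ is a voiceless stop immediately after the nasal /n/, so it voices to [b]. /usaomtenpodog/ → usaomdenbodog.
Rule 4 (final devoicing): /g/ is a voiced stop in word-final position, so it devoices to [k]. /usaomdenbodog/ → usaomdenbodok.

usaomdenbodok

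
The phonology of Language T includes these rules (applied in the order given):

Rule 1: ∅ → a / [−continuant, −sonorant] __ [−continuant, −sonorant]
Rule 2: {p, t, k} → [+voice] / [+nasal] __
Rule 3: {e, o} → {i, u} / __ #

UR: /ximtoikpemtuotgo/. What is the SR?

ximdoikapemduotagu

Rule 1 (stop-cluster a-epenthesis): /k/ and /p/ form a stop–stop cluster, so [a] is inserted between them. /t/ and /g/ form a stop–stop cluster, so [a] is inserted between them. /ximtoikpemtuotgo/ → ximtoikapemtuotago.
Rule 2 (post-nasal voicing): /t/ is a voiceless stop immediately after the nasal /m/, so it voices to [d]. /t/ is a voiceless stop immediately after the nasal /m/, so it voices to [d]. /ximtoikapemtuotago/ → ximdoikapemduotago.
Rule 3 (final vowel raising): /o/ is a mid vowel in word-final position, so it raises to [u]. /ximdoikapemduotago/ → ximdoikapemduotagu.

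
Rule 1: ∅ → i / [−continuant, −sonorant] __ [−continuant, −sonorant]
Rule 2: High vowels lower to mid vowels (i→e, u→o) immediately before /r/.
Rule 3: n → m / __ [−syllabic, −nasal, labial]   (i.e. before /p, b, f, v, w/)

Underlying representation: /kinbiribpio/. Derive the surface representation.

Rule 1 (stop-cluster i-epenthesis): /b/ and /p/ form a stop–stop cluster, so [i] is inserted between them. /kinbiribpio/ → kinbiribipio.
Rule 2 (pre-rhotic lowering): /i/ is a high vowel immediately before /r/, so it lowers to [e]. /kinbiribipio/ → kinberibipio.
Rule 3 (nasal place assimilation): /n/ precedes the labial consonant /b/, so it assimilates in place to [m]. /kinberibipio/ → kimberibipio.

kimberibipio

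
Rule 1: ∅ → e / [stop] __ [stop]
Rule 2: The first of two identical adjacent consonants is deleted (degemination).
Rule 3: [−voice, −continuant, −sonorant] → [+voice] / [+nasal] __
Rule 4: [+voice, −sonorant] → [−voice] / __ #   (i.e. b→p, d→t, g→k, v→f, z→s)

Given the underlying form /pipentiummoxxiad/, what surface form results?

pipendiumoxiat

Rule 1 (stop-cluster e-epenthesis): no segment meets the environment; /pipentiummoxxiad/ is unchanged.
Rule 2 (degemination): /mm/ is a geminate; the first /m/ deletes. /xx/ is a geminate; the first /x/ deletes. /pipentiummoxxiad/ → pipentiumoxiad.
Rule 3 (post-nasal voicing): /t/ is a voiceless stop immediately after the nasal /n/, so it voices to [d]. /pipentiumoxiad/ → pipendiumoxiad.
Rule 4 (final devoicing): /d/ is a voiced obstruent in word-final position, so it devoices to [t]. /pipendiumoxiad/ → pipendiumoxiat.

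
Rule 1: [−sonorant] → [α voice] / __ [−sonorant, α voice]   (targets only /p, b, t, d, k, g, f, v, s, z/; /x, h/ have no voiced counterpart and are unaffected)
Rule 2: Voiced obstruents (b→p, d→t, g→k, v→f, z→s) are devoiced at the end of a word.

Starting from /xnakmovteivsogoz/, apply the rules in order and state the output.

Rule 1 (regressive voicing assimilation): /v/ precedes the voiceless obstruent /t/, so it devoices to [f] by assimilation. /v/ precedes the voiceless obstruent /s/, so it devoices to [f] by assimilation. /xnakmovteivsogoz/ → xnakmofteifsogoz.
Rule 2 (final devoicing): /z/ is a voiced obstruent in word-final position, so it devoices to [s]. /xnakmofteifsogoz/ → xnakmofteifsogos.

xnakmofteifsogos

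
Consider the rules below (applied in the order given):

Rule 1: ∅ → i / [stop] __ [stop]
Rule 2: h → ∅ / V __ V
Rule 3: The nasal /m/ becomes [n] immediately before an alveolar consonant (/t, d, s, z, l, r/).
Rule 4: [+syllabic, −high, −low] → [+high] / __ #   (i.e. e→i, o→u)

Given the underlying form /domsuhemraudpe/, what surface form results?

donsuenraudipi

Rule 1 (stop-cluster i-epenthesis): /d/ and /p/ form a stop–stop cluster, so [i] is inserted between them. /domsuhemraudpe/ → domsuhemraudipe.
Rule 2 (intervocalic h-deletion): /h/ occurs between vowels /u/ and /e/, so it deletes. /domsuhemraudipe/ → domsuemraudipe.
Rule 3 (nasal place assimilation): /m/ precedes the alveolar consonant /s/, so it assimilates in place to [n]. /m/ precedes the alveolar consonant /r/, so it assimilates in place to [n]. /domsuemraudipe/ → donsuenraudipe.
Rule 4 (final vowel raising): /e/ is a mid vowel in word-final position, so it raises to [i]. /donsuenraudipe/ → donsuenraudipi.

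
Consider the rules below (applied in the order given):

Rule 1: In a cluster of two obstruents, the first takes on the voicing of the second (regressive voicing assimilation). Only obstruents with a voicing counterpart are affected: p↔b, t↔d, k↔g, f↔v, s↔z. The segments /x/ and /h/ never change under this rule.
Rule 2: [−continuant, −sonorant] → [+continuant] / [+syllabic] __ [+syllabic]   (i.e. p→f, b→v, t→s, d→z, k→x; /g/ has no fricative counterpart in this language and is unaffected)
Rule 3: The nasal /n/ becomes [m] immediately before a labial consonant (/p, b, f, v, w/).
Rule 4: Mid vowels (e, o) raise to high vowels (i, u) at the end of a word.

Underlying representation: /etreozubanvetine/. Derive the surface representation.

Rule 1 (regressive voicing assimilation): no segment meets the environment; /etreozubanvetine/ is unchanged.
Rule 2 (intervocalic spirantization): /b/ is a stop between vowels /u/ and /a/, so it spirantizes to the fricative [v]. /t/ is a stop between vowels /e/ and /i/, so it spirantizes to the fricative [s]. /etreozubanvetine/ → etreozuvanvesine.
Rule 3 (nasal place assimilation): /n/ precedes the labial consonant /v/, so it assimilates in place to [m]. /etreozuvanvesine/ → etreozuvamvesine.
Rule 4 (final vowel raising): /e/ is a mid vowel in word-final position, so it raises to [i]. /etreozuvamvesine/ → etreozuvamvesini.

etreozuvamvesini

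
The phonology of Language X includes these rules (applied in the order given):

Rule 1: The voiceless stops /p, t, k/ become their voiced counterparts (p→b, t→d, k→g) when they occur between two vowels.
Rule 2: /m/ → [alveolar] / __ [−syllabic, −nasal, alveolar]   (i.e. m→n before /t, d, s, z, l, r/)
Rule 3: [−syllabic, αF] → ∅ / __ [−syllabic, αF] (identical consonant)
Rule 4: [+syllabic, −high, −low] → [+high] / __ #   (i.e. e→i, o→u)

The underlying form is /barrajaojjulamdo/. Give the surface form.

barajaojulandu

Rule 1 (intervocalic voicing): no segment meets the environment; /barrajaojjulamdo/ is unchanged.
Rule 2 (nasal place assimilation): /m/ precedes the alveolar consonant /d/, so it assimilates in place to [n]. /barrajaojjulamdo/ → barrajaojjulando.
Rule 3 (degemination): /rr/ is a geminate; the first /r/ deletes. /jj/ is a geminate; the first /j/ deletes. /barrajaojjulando/ → barajaojulando.
Rule 4 (final vowel raising): /o/ is a mid vowel in word-final position, so it raises to [u]. /barajaojulando/ → barajaojulandu.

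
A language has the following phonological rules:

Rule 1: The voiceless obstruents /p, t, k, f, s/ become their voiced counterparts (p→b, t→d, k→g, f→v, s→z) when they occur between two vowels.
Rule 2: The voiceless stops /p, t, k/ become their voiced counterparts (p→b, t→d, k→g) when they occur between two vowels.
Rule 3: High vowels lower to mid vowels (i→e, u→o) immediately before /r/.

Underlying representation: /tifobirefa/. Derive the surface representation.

tivobereva

Rule 1 (intervocalic voicing): /f/ is a voiceless obstruent between vowels /i/ and /o/, so it voices to [v]. /f/ is a voiceless obstruent between vowels /e/ and /a/, so it voices to [v]. /tifobirefa/ → tivobireva.
Rule 2 (intervocalic voicing): no segment meets the environment; /tivobireva/ is unchanged.
Rule 3 (pre-rhotic lowering): /i/ is a high vowel immediately before /r/, so it lowers to [e]. /tivobireva/ → tivobereva.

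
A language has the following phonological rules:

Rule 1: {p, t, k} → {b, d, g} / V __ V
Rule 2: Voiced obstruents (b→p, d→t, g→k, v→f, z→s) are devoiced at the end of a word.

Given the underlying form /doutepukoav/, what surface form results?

Rule 1 (intervocalic voicing): /t/ is a voiceless stop between vowels /u/ and /e/, so it voices to [d]. /p/ is a voiceless stop between vowels /e/ and /u/, so it voices to [b]. /k/ is a voiceless stop between vowels /u/ and /o/, so it voices to [g]. /doutepukoav/ → doudebugoav.
Rule 2 (final devoicing): /v/ is a voiced obstruent in word-final position, so it devoices to [f]. /doudebugoav/ → doudebugoaf.

doudebugoaf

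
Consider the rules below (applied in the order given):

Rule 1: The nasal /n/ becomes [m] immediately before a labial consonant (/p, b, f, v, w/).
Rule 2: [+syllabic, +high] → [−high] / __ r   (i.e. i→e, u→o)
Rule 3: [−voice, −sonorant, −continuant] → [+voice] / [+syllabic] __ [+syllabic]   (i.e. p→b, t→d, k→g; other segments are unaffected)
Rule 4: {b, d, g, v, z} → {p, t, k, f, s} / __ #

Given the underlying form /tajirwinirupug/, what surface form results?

tajerwinerubuk

Rule 1 (nasal place assimilation): no segment meets the environment; /tajirwinirupug/ is unchanged.
Rule 2 (pre-rhotic lowering): /i/ is a high vowel immediately before /r/, so it lowers to [e]. /i/ is a high vowel immediately before /r/, so it lowers to [e]. /tajirwinirupug/ → tajerwinerupug.
Rule 3 (intervocalic voicing): /p/ is a voiceless stop between vowels /u/ and /u/, so it voices to [b]. /tajerwinerupug/ → tajerwinerubug.
Rule 4 (final devoicing): /g/ is a voiced obstruent in word-final position, so it devoices to [k]. /tajerwinerubug/ → tajerwinerubuk.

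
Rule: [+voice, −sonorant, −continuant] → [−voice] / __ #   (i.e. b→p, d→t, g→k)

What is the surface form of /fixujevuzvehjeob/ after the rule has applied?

fixujevuzvehjeop

/b/ is a voiced stop in word-final position, so it devoices to [p].
Surface form: [fixujevuzvehjeop].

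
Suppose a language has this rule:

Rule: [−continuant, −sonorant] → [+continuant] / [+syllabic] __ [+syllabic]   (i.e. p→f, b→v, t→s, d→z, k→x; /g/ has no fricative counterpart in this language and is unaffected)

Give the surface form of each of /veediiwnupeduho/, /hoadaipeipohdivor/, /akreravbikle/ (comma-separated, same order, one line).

/veediiwnupeduho/: /d/ is a stop between vowels /e/ and /i/, so it spirantizes to the fricative [z]. /p/ is a stop between vowels /u/ and /e/, so it spirantizes to the fricative [f]. /d/ is a stop between vowels /e/ and /u/, so it spirantizes to the fricative [z]. → [veeziiwnufezuho].
/hoadaipeipohdivor/: /d/ is a stop between vowels /a/ and /a/, so it spirantizes to the fricative [z]. /p/ is a stop between vowels /i/ and /e/, so it spirantizes to the fricative [f]. /p/ is a stop between vowels /i/ and /o/, so it spirantizes to the fricative [f]. → [hoazaifeifohdivor].
/akreravbikle/: the rule's environment is not met; surfaces unchanged as [akreravbikle].

veeziiwnufezuho, hoazaifeifohdivor, akreravbikle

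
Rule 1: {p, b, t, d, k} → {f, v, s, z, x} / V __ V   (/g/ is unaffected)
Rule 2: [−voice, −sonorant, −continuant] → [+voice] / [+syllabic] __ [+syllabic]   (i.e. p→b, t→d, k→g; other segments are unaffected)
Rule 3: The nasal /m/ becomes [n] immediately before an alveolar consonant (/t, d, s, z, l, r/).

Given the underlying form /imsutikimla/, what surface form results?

Rule 1 (intervocalic spirantization): /t/ is a stop between vowels /u/ and /i/, so it spirantizes to the fricative [s]. /k/ is a stop between vowels /i/ and /i/, so it spirantizes to the fricative [x]. /imsutikimla/ → imsusiximla.
Rule 2 (intervocalic voicing): no segment meets the environment; /imsusiximla/ is unchanged.
Rule 3 (nasal place assimilation): /m/ precedes the alveolar consonant /s/, so it assimilates in place to [n]. /m/ precedes the alveolar consonant /l/, so it assimilates in place to [n]. /imsusiximla/ → insusixinla.

insusixinla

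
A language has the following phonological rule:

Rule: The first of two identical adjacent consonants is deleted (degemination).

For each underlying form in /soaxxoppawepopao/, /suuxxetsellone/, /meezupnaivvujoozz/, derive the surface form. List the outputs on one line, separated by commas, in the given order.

/soaxxoppawepopao/: /xx/ is a geminate; the first /x/ deletes. /pp/ is a geminate; the first /p/ deletes. → [soaxopawepopao].
/suuxxetsellone/: /xx/ is a geminate; the first /x/ deletes. /ll/ is a geminate; the first /l/ deletes. → [suuxetselone].
/meezupnaivvujoozz/: /vv/ is a geminate; the first /v/ deletes. /zz/ is a geminate; the first /z/ deletes. → [meezupnaivujooz].

soaxopawepopao, suuxetselone, meezupnaivujooz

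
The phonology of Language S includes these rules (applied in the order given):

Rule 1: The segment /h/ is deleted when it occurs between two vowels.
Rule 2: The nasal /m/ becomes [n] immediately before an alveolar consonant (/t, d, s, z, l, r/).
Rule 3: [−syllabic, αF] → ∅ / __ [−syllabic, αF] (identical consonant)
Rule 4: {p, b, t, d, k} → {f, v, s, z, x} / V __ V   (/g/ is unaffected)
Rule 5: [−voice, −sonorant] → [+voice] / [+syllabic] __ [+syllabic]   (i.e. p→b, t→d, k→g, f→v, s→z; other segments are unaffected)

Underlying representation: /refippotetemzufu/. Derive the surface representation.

revivozezenzuvu

Rule 1 (intervocalic h-deletion): no segment meets the environment; /refippotetemzufu/ is unchanged.
Rule 2 (nasal place assimilation): /m/ precedes the alveolar consonant /z/, so it assimilates in place to [n]. /refippotetemzufu/ → refippotetenzufu.
Rule 3 (degemination): /pp/ is a geminate; the first /p/ deletes. /refippotetenzufu/ → refipotetenzufu.
Rule 4 (intervocalic spirantization): /p/ is a stop between vowels /i/ and /o/, so it spirantizes to the fricative [f]. /t/ is a stop between vowels /o/ and /e/, so it spirantizes to the fricative [s]. /t/ is a stop between vowels /e/ and /e/, so it spirantizes to the fricative [s]. /refipotetenzufu/ → refifosesenzufu.
Rule 5 (intervocalic voicing): /f/ is a voiceless obstruent between vowels /e/ and /i/, so it voices to [v]. /f/ is a voiceless obstruent between vowels /i/ and /o/, so it voices to [v]. /s/ is a voiceless obstruent between vowels /o/ and /e/, so it voices to [z]. /s/ is a voiceless obstruent between vowels /e/ and /e/, so it voices to [z]. /f/ is a voiceless obstruent between vowels /u/ and /u/, so it voices to [v]. /refifosesenzufu/ → revivozezenzuvu.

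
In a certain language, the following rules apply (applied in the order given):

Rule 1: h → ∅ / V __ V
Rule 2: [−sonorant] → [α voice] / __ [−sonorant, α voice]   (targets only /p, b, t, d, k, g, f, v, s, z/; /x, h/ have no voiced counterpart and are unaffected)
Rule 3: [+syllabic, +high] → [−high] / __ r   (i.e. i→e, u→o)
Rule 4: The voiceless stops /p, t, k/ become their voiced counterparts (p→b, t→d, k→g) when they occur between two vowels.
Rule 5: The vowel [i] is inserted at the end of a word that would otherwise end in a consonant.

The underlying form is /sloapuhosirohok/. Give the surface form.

Rule 1 (intervocalic h-deletion): /h/ occurs between vowels /u/ and /o/, so it deletes. /h/ occurs between vowels /o/ and /o/, so it deletes. /sloapuhosirohok/ → sloapuosirook.
Rule 2 (regressive voicing assimilation): no segment meets the environment; /sloapuosirook/ is unchanged.
Rule 3 (pre-rhotic lowering): /i/ is a high vowel immediately before /r/, so it lowers to [e]. /sloapuosirook/ → sloapuoserook.
Rule 4 (intervocalic voicing): /p/ is a voiceless stop between vowels /a/ and /u/, so it voices to [b]. /sloapuoserook/ → sloabuoserook.
Rule 5 (final i-epenthesis): the form ends in the consonant /k/, so [i] is inserted word-finally. /sloabuoserook/ → sloabuoserooki.

sloabuoserooki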